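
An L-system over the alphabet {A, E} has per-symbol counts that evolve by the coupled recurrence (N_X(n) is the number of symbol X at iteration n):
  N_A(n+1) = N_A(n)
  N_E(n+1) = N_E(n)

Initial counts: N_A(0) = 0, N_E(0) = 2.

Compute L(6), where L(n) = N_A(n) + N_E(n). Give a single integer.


Answer: 2

Derivation:
Step 0: N_A=0, N_E=2, L=2
Step 1: N_A=0, N_E=2, L=2
Step 2: N_A=0, N_E=2, L=2
Step 3: N_A=0, N_E=2, L=2
Step 4: N_A=0, N_E=2, L=2
Step 5: N_A=0, N_E=2, L=2
Step 6: N_A=0, N_E=2, L=2


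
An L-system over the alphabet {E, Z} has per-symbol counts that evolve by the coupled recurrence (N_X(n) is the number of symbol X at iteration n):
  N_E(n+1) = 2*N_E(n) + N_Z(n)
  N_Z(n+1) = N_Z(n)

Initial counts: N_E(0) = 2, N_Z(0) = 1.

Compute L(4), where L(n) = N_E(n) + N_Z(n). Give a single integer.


Answer: 48

Derivation:
Step 0: N_E=2, N_Z=1, L=3
Step 1: N_E=5, N_Z=1, L=6
Step 2: N_E=11, N_Z=1, L=12
Step 3: N_E=23, N_Z=1, L=24
Step 4: N_E=47, N_Z=1, L=48


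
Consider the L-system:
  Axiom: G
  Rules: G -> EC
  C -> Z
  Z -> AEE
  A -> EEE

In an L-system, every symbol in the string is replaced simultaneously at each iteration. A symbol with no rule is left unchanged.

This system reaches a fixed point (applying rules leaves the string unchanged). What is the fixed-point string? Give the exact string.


Answer: EEEEEE

Derivation:
Step 0: G
Step 1: EC
Step 2: EZ
Step 3: EAEE
Step 4: EEEEEE
Step 5: EEEEEE  (unchanged — fixed point at step 4)


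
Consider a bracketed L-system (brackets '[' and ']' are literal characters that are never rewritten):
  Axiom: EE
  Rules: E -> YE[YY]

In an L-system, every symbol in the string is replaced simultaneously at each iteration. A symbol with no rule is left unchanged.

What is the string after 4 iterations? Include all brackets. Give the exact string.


Step 0: EE
Step 1: YE[YY]YE[YY]
Step 2: YYE[YY][YY]YYE[YY][YY]
Step 3: YYYE[YY][YY][YY]YYYE[YY][YY][YY]
Step 4: YYYYE[YY][YY][YY][YY]YYYYE[YY][YY][YY][YY]

Answer: YYYYE[YY][YY][YY][YY]YYYYE[YY][YY][YY][YY]


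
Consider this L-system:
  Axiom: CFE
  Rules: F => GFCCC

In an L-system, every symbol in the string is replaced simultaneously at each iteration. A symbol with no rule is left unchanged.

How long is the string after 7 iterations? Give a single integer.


Step 0: length = 3
Step 1: length = 7
Step 2: length = 11
Step 3: length = 15
Step 4: length = 19
Step 5: length = 23
Step 6: length = 27
Step 7: length = 31

Answer: 31


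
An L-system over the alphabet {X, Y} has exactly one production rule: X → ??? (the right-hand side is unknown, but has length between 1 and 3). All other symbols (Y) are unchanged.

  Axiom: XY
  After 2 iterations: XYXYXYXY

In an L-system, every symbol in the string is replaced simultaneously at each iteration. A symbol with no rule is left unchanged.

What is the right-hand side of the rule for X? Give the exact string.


Trying X → XYX:
  Step 0: XY
  Step 1: XYXY
  Step 2: XYXYXYXY
Matches the given result.

Answer: XYX


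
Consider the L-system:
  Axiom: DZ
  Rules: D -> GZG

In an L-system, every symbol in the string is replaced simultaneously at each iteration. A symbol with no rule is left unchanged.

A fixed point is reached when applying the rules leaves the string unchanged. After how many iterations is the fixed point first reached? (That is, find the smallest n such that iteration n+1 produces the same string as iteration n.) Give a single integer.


Step 0: DZ
Step 1: GZGZ
Step 2: GZGZ  (unchanged — fixed point at step 1)

Answer: 1


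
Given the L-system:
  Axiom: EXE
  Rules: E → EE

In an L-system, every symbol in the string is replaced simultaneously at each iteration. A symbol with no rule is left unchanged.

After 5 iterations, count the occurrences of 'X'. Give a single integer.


Step 0: EXE  (1 'X')
Step 1: EEXEE  (1 'X')
Step 2: EEEEXEEEE  (1 'X')
Step 3: EEEEEEEEXEEEEEEEE  (1 'X')
Step 4: EEEEEEEEEEEEEEEEXEEEEEEEEEEEEEEEE  (1 'X')
Step 5: EEEEEEEEEEEEEEEEEEEEEEEEEEEEEEEEXEEEEEEEEEEEEEEEEEEEEEEEEEEEEEEEE  (1 'X')

Answer: 1


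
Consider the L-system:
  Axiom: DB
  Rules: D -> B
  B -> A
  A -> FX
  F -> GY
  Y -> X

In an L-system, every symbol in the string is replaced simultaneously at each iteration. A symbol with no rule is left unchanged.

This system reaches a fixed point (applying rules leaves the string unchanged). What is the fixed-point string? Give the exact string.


Step 0: DB
Step 1: BA
Step 2: AFX
Step 3: FXGYX
Step 4: GYXGXX
Step 5: GXXGXX
Step 6: GXXGXX  (unchanged — fixed point at step 5)

Answer: GXXGXX


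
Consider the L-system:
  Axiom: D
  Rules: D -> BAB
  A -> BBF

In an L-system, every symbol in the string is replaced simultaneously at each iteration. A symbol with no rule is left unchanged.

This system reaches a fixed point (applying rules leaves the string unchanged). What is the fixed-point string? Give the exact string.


Step 0: D
Step 1: BAB
Step 2: BBBFB
Step 3: BBBFB  (unchanged — fixed point at step 2)

Answer: BBBFB


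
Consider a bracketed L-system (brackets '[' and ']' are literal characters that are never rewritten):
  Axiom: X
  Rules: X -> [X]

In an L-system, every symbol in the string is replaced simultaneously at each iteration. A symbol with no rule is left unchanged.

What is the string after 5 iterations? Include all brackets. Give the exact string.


Answer: [[[[[X]]]]]

Derivation:
Step 0: X
Step 1: [X]
Step 2: [[X]]
Step 3: [[[X]]]
Step 4: [[[[X]]]]
Step 5: [[[[[X]]]]]


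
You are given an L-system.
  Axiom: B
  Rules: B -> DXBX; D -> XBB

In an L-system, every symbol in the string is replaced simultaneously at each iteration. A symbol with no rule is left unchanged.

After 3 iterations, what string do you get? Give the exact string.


Answer: XDXBXDXBXXXBBXDXBXXX

Derivation:
Step 0: B
Step 1: DXBX
Step 2: XBBXDXBXX
Step 3: XDXBXDXBXXXBBXDXBXXX


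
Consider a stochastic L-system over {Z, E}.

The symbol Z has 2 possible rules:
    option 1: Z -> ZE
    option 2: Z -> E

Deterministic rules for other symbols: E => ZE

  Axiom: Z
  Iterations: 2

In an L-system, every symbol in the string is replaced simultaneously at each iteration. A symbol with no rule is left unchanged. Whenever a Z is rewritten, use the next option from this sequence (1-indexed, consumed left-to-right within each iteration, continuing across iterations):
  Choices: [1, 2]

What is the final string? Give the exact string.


Answer: EZE

Derivation:
Step 0: Z
Step 1: ZE  (used choices [1])
Step 2: EZE  (used choices [2])


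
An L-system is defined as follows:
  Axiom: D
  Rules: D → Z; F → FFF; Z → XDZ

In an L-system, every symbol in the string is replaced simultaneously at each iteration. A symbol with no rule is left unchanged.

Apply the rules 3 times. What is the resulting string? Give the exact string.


Step 0: D
Step 1: Z
Step 2: XDZ
Step 3: XZXDZ

Answer: XZXDZ


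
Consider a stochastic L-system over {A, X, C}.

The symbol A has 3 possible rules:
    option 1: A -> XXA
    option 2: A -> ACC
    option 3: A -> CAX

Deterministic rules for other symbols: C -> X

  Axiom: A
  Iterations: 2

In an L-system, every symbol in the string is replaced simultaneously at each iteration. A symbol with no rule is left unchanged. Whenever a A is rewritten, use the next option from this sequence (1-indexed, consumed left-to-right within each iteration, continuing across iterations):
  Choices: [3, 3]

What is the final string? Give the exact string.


Step 0: A
Step 1: CAX  (used choices [3])
Step 2: XCAXX  (used choices [3])

Answer: XCAXX


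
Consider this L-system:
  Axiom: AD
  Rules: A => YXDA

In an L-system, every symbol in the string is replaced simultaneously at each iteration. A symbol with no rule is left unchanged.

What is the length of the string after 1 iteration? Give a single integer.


Answer: 5

Derivation:
Step 0: length = 2
Step 1: length = 5


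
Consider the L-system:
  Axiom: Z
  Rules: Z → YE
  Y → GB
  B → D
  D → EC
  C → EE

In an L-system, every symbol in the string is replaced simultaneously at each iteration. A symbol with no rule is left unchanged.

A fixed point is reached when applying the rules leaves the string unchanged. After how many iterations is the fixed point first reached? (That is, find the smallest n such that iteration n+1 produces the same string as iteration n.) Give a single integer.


Step 0: Z
Step 1: YE
Step 2: GBE
Step 3: GDE
Step 4: GECE
Step 5: GEEEE
Step 6: GEEEE  (unchanged — fixed point at step 5)

Answer: 5


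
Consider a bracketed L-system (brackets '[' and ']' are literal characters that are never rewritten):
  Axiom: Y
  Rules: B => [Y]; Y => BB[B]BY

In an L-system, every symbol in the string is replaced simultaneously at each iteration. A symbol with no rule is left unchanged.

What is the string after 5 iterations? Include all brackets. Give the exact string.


Answer: [[BB[B]BY][BB[B]BY][[BB[B]BY]][BB[B]BY][Y][Y][[Y]][Y]BB[B]BY][[BB[B]BY][BB[B]BY][[BB[B]BY]][BB[B]BY][Y][Y][[Y]][Y]BB[B]BY][[[BB[B]BY][BB[B]BY][[BB[B]BY]][BB[B]BY][Y][Y][[Y]][Y]BB[B]BY]][[BB[B]BY][BB[B]BY][[BB[B]BY]][BB[B]BY][Y][Y][[Y]][Y]BB[B]BY][[Y][Y][[Y]][Y]BB[B]BY][[Y][Y][[Y]][Y]BB[B]BY][[[Y][Y][[Y]][Y]BB[B]BY]][[Y][Y][[Y]][Y]BB[B]BY][BB[B]BY][BB[B]BY][[BB[B]BY]][BB[B]BY][Y][Y][[Y]][Y]BB[B]BY

Derivation:
Step 0: Y
Step 1: BB[B]BY
Step 2: [Y][Y][[Y]][Y]BB[B]BY
Step 3: [BB[B]BY][BB[B]BY][[BB[B]BY]][BB[B]BY][Y][Y][[Y]][Y]BB[B]BY
Step 4: [[Y][Y][[Y]][Y]BB[B]BY][[Y][Y][[Y]][Y]BB[B]BY][[[Y][Y][[Y]][Y]BB[B]BY]][[Y][Y][[Y]][Y]BB[B]BY][BB[B]BY][BB[B]BY][[BB[B]BY]][BB[B]BY][Y][Y][[Y]][Y]BB[B]BY
Step 5: [[BB[B]BY][BB[B]BY][[BB[B]BY]][BB[B]BY][Y][Y][[Y]][Y]BB[B]BY][[BB[B]BY][BB[B]BY][[BB[B]BY]][BB[B]BY][Y][Y][[Y]][Y]BB[B]BY][[[BB[B]BY][BB[B]BY][[BB[B]BY]][BB[B]BY][Y][Y][[Y]][Y]BB[B]BY]][[BB[B]BY][BB[B]BY][[BB[B]BY]][BB[B]BY][Y][Y][[Y]][Y]BB[B]BY][[Y][Y][[Y]][Y]BB[B]BY][[Y][Y][[Y]][Y]BB[B]BY][[[Y][Y][[Y]][Y]BB[B]BY]][[Y][Y][[Y]][Y]BB[B]BY][BB[B]BY][BB[B]BY][[BB[B]BY]][BB[B]BY][Y][Y][[Y]][Y]BB[B]BY


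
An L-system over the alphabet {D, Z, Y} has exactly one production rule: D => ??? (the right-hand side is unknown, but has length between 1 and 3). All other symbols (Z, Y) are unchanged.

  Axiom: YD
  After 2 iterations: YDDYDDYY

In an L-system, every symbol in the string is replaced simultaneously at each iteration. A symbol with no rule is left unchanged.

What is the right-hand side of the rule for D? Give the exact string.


Trying D => DDY:
  Step 0: YD
  Step 1: YDDY
  Step 2: YDDYDDYY
Matches the given result.

Answer: DDY


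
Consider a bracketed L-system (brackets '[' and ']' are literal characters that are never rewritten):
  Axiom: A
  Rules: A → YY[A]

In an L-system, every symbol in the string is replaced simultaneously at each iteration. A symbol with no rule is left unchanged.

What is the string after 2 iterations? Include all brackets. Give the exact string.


Step 0: A
Step 1: YY[A]
Step 2: YY[YY[A]]

Answer: YY[YY[A]]


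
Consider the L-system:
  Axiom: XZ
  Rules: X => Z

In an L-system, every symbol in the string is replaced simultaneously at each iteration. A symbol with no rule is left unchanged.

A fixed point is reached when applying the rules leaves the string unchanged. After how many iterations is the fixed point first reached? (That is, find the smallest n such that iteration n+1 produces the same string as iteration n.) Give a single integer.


Step 0: XZ
Step 1: ZZ
Step 2: ZZ  (unchanged — fixed point at step 1)

Answer: 1


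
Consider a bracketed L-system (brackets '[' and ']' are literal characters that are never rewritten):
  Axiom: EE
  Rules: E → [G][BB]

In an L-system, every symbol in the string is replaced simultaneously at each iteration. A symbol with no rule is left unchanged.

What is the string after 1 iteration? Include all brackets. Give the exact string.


Step 0: EE
Step 1: [G][BB][G][BB]

Answer: [G][BB][G][BB]


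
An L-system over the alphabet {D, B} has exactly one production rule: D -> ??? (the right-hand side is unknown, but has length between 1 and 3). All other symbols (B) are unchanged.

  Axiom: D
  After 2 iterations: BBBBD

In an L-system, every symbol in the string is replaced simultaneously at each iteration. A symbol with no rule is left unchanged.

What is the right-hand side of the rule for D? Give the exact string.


Answer: BBD

Derivation:
Trying D -> BBD:
  Step 0: D
  Step 1: BBD
  Step 2: BBBBD
Matches the given result.


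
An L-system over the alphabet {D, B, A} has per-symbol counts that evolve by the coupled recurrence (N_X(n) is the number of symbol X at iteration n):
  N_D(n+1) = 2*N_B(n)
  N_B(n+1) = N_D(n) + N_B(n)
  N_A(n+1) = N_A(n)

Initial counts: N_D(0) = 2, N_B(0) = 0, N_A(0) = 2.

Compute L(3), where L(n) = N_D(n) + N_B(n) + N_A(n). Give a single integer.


Answer: 12

Derivation:
Step 0: N_D=2, N_B=0, N_A=2, L=4
Step 1: N_D=0, N_B=2, N_A=2, L=4
Step 2: N_D=4, N_B=2, N_A=2, L=8
Step 3: N_D=4, N_B=6, N_A=2, L=12


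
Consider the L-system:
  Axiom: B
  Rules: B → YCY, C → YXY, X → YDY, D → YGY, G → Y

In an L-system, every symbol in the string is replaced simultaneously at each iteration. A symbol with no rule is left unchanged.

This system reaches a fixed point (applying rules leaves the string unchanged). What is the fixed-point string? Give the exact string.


Answer: YYYYYYYYY

Derivation:
Step 0: B
Step 1: YCY
Step 2: YYXYY
Step 3: YYYDYYY
Step 4: YYYYGYYYY
Step 5: YYYYYYYYY
Step 6: YYYYYYYYY  (unchanged — fixed point at step 5)


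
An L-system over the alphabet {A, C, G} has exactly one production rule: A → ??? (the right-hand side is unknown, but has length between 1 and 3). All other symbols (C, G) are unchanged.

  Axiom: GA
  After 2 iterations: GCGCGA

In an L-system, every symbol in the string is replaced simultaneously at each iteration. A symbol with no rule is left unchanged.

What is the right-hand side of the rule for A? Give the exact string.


Trying A → CGA:
  Step 0: GA
  Step 1: GCGA
  Step 2: GCGCGA
Matches the given result.

Answer: CGA


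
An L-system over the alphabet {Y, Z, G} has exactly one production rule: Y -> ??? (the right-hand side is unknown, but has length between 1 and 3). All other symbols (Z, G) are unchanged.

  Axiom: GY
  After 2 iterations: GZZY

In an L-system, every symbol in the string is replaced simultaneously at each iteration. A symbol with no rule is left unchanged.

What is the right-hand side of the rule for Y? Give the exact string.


Trying Y -> ZY:
  Step 0: GY
  Step 1: GZY
  Step 2: GZZY
Matches the given result.

Answer: ZY


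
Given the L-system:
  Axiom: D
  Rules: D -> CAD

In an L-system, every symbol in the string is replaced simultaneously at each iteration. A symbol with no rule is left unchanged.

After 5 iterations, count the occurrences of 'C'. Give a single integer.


Step 0: D  (0 'C')
Step 1: CAD  (1 'C')
Step 2: CACAD  (2 'C')
Step 3: CACACAD  (3 'C')
Step 4: CACACACAD  (4 'C')
Step 5: CACACACACAD  (5 'C')

Answer: 5


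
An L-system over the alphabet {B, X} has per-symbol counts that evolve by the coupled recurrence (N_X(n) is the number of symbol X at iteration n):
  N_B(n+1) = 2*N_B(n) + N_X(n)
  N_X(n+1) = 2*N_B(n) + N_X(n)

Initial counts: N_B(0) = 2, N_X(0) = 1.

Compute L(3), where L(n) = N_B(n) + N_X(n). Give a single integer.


Step 0: N_B=2, N_X=1, L=3
Step 1: N_B=5, N_X=5, L=10
Step 2: N_B=15, N_X=15, L=30
Step 3: N_B=45, N_X=45, L=90

Answer: 90


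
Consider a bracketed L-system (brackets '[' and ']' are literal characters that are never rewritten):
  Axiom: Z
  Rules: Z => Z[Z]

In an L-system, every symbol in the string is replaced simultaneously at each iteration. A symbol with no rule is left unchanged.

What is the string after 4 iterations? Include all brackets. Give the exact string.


Step 0: Z
Step 1: Z[Z]
Step 2: Z[Z][Z[Z]]
Step 3: Z[Z][Z[Z]][Z[Z][Z[Z]]]
Step 4: Z[Z][Z[Z]][Z[Z][Z[Z]]][Z[Z][Z[Z]][Z[Z][Z[Z]]]]

Answer: Z[Z][Z[Z]][Z[Z][Z[Z]]][Z[Z][Z[Z]][Z[Z][Z[Z]]]]


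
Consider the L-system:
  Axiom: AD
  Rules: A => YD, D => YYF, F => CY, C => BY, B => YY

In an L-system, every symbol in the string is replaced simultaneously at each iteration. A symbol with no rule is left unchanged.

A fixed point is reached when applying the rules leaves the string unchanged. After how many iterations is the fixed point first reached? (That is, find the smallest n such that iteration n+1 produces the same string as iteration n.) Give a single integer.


Step 0: AD
Step 1: YDYYF
Step 2: YYYFYYCY
Step 3: YYYCYYYBYY
Step 4: YYYBYYYYYYYY
Step 5: YYYYYYYYYYYYY
Step 6: YYYYYYYYYYYYY  (unchanged — fixed point at step 5)

Answer: 5


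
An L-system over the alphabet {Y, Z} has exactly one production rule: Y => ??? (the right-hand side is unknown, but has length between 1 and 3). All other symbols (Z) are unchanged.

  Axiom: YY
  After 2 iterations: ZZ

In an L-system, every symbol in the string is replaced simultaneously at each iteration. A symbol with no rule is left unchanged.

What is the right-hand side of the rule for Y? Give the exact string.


Trying Y => Z:
  Step 0: YY
  Step 1: ZZ
  Step 2: ZZ
Matches the given result.

Answer: Z


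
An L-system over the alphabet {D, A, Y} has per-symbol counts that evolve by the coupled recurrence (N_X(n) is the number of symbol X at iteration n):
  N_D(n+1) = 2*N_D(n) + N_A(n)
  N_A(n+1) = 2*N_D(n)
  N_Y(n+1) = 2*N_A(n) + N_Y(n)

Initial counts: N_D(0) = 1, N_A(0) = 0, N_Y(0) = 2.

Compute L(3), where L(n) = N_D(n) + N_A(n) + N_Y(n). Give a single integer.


Answer: 42

Derivation:
Step 0: N_D=1, N_A=0, N_Y=2, L=3
Step 1: N_D=2, N_A=2, N_Y=2, L=6
Step 2: N_D=6, N_A=4, N_Y=6, L=16
Step 3: N_D=16, N_A=12, N_Y=14, L=42


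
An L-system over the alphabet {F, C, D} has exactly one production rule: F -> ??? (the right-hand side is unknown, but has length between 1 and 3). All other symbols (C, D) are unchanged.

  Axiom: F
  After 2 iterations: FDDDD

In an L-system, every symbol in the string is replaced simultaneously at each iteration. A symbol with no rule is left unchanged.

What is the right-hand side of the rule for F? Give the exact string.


Answer: FDD

Derivation:
Trying F -> FDD:
  Step 0: F
  Step 1: FDD
  Step 2: FDDDD
Matches the given result.


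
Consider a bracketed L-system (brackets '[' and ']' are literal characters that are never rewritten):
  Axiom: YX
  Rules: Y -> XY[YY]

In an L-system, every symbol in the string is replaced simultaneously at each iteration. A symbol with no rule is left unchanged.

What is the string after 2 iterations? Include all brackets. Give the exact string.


Answer: XXY[YY][XY[YY]XY[YY]]X

Derivation:
Step 0: YX
Step 1: XY[YY]X
Step 2: XXY[YY][XY[YY]XY[YY]]X


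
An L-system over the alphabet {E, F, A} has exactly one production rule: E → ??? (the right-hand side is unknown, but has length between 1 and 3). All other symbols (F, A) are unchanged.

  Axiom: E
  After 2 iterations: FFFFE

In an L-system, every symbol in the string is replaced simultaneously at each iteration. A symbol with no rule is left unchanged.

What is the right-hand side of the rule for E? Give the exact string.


Answer: FFE

Derivation:
Trying E → FFE:
  Step 0: E
  Step 1: FFE
  Step 2: FFFFE
Matches the given result.


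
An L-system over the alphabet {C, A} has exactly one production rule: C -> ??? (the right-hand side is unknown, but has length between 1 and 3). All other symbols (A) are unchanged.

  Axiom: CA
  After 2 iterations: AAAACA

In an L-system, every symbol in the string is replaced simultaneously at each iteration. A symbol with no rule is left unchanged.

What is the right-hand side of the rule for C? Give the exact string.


Trying C -> AAC:
  Step 0: CA
  Step 1: AACA
  Step 2: AAAACA
Matches the given result.

Answer: AAC


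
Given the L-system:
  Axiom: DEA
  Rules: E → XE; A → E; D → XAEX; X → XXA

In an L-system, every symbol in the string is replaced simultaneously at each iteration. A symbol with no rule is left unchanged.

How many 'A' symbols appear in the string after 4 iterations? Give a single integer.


Step 0: DEA  (1 'A')
Step 1: XAEXXEE  (1 'A')
Step 2: XXAEXEXXAXXAXEXE  (3 'A')
Step 3: XXAXXAEXEXXAXEXXAXXAEXXAXXAEXXAXEXXAXE  (9 'A')
Step 4: XXAXXAEXXAXXAEXEXXAXEXXAXXAEXXAXEXXAXXAEXXAXXAEXEXXAXXAEXXAXXAEXEXXAXXAEXXAXEXXAXXAEXXAXE  (22 'A')

Answer: 22


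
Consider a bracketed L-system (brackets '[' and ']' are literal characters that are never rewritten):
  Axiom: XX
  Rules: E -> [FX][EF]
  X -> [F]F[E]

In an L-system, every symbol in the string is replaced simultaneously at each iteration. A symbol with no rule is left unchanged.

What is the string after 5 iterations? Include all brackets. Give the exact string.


Answer: [F]F[[F[F]F[[F[F]F[E]][[FX][EF]F]]][[F[F]F[[FX][EF]]][[F[F]F[E]][[FX][EF]F]F]F]][F]F[[F[F]F[[F[F]F[E]][[FX][EF]F]]][[F[F]F[[FX][EF]]][[F[F]F[E]][[FX][EF]F]F]F]]

Derivation:
Step 0: XX
Step 1: [F]F[E][F]F[E]
Step 2: [F]F[[FX][EF]][F]F[[FX][EF]]
Step 3: [F]F[[F[F]F[E]][[FX][EF]F]][F]F[[F[F]F[E]][[FX][EF]F]]
Step 4: [F]F[[F[F]F[[FX][EF]]][[F[F]F[E]][[FX][EF]F]F]][F]F[[F[F]F[[FX][EF]]][[F[F]F[E]][[FX][EF]F]F]]
Step 5: [F]F[[F[F]F[[F[F]F[E]][[FX][EF]F]]][[F[F]F[[FX][EF]]][[F[F]F[E]][[FX][EF]F]F]F]][F]F[[F[F]F[[F[F]F[E]][[FX][EF]F]]][[F[F]F[[FX][EF]]][[F[F]F[E]][[FX][EF]F]F]F]]


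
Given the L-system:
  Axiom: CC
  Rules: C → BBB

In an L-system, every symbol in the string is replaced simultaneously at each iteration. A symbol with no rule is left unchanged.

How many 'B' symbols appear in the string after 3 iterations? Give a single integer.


Answer: 6

Derivation:
Step 0: CC  (0 'B')
Step 1: BBBBBB  (6 'B')
Step 2: BBBBBB  (6 'B')
Step 3: BBBBBB  (6 'B')


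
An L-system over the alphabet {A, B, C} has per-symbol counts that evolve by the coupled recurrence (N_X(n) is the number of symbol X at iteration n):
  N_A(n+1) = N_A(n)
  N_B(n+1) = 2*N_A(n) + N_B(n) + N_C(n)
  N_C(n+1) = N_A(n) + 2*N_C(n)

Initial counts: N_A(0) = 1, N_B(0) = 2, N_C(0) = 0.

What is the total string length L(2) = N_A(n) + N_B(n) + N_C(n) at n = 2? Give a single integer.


Answer: 11

Derivation:
Step 0: N_A=1, N_B=2, N_C=0, L=3
Step 1: N_A=1, N_B=4, N_C=1, L=6
Step 2: N_A=1, N_B=7, N_C=3, L=11


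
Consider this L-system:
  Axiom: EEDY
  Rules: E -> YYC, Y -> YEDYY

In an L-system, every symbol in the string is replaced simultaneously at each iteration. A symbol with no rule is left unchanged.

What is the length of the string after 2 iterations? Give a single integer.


Answer: 42

Derivation:
Step 0: length = 4
Step 1: length = 12
Step 2: length = 42


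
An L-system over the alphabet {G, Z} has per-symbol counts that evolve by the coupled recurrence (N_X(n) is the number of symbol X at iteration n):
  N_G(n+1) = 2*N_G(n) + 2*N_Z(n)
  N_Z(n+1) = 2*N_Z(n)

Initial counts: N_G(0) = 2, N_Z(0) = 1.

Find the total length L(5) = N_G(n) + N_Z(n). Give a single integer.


Answer: 256

Derivation:
Step 0: N_G=2, N_Z=1, L=3
Step 1: N_G=6, N_Z=2, L=8
Step 2: N_G=16, N_Z=4, L=20
Step 3: N_G=40, N_Z=8, L=48
Step 4: N_G=96, N_Z=16, L=112
Step 5: N_G=224, N_Z=32, L=256


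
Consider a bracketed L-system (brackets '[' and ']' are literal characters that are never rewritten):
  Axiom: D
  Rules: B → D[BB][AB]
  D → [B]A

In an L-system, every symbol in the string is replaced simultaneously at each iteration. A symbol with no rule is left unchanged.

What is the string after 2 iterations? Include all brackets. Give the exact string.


Answer: [D[BB][AB]]A

Derivation:
Step 0: D
Step 1: [B]A
Step 2: [D[BB][AB]]A


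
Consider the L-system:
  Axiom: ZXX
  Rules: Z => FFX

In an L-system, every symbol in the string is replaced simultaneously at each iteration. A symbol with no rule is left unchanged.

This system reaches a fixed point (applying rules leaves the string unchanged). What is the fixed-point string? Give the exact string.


Step 0: ZXX
Step 1: FFXXX
Step 2: FFXXX  (unchanged — fixed point at step 1)

Answer: FFXXX


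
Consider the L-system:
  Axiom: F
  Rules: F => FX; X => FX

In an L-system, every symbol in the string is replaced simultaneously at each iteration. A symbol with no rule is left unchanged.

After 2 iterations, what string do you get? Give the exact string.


Answer: FXFX

Derivation:
Step 0: F
Step 1: FX
Step 2: FXFX


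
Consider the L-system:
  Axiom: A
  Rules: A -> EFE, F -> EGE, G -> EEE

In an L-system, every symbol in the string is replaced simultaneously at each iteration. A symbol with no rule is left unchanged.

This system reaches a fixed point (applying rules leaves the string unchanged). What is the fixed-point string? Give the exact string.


Answer: EEEEEEE

Derivation:
Step 0: A
Step 1: EFE
Step 2: EEGEE
Step 3: EEEEEEE
Step 4: EEEEEEE  (unchanged — fixed point at step 3)


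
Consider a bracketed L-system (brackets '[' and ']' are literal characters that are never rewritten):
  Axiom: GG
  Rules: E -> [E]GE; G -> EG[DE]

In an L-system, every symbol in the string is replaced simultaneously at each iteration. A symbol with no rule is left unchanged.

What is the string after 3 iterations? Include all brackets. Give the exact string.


Step 0: GG
Step 1: EG[DE]EG[DE]
Step 2: [E]GEEG[DE][D[E]GE][E]GEEG[DE][D[E]GE]
Step 3: [[E]GE]EG[DE][E]GE[E]GEEG[DE][D[E]GE][D[[E]GE]EG[DE][E]GE][[E]GE]EG[DE][E]GE[E]GEEG[DE][D[E]GE][D[[E]GE]EG[DE][E]GE]

Answer: [[E]GE]EG[DE][E]GE[E]GEEG[DE][D[E]GE][D[[E]GE]EG[DE][E]GE][[E]GE]EG[DE][E]GE[E]GEEG[DE][D[E]GE][D[[E]GE]EG[DE][E]GE]


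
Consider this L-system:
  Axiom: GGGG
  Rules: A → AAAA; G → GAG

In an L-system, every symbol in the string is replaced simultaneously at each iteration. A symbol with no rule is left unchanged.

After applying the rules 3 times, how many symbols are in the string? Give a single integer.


Answer: 144

Derivation:
Step 0: length = 4
Step 1: length = 12
Step 2: length = 40
Step 3: length = 144


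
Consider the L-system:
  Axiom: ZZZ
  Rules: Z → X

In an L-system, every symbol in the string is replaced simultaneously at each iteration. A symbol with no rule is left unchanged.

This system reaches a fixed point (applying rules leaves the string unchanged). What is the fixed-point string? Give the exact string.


Step 0: ZZZ
Step 1: XXX
Step 2: XXX  (unchanged — fixed point at step 1)

Answer: XXX


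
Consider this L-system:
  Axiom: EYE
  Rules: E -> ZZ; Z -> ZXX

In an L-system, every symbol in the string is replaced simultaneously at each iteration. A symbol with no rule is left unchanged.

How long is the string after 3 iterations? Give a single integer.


Step 0: length = 3
Step 1: length = 5
Step 2: length = 13
Step 3: length = 21

Answer: 21


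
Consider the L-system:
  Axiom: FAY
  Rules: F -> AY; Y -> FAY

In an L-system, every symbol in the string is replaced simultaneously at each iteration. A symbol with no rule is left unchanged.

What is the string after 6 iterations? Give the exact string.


Answer: AAAFAYAAYAFAYAAAYAFAYAAFAYAAYAFAYAAAAYAFAYAAFAYAAYAFAYAAAFAYAAYAFAYAAAYAFAYAAFAYAAYAFAY

Derivation:
Step 0: FAY
Step 1: AYAFAY
Step 2: AFAYAAYAFAY
Step 3: AAYAFAYAAFAYAAYAFAY
Step 4: AAFAYAAYAFAYAAAYAFAYAAFAYAAYAFAY
Step 5: AAAYAFAYAAFAYAAYAFAYAAAFAYAAYAFAYAAAYAFAYAAFAYAAYAFAY
Step 6: AAAFAYAAYAFAYAAAYAFAYAAFAYAAYAFAYAAAAYAFAYAAFAYAAYAFAYAAAFAYAAYAFAYAAAYAFAYAAFAYAAYAFAY


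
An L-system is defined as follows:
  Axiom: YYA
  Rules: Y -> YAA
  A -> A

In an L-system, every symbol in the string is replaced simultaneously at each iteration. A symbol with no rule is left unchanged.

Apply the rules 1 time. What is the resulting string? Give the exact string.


Step 0: YYA
Step 1: YAAYAAA

Answer: YAAYAAA


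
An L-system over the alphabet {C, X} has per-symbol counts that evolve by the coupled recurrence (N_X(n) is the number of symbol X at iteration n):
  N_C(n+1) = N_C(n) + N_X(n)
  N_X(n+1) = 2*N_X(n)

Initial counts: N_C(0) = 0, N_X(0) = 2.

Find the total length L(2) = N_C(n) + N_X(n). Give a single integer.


Step 0: N_C=0, N_X=2, L=2
Step 1: N_C=2, N_X=4, L=6
Step 2: N_C=6, N_X=8, L=14

Answer: 14


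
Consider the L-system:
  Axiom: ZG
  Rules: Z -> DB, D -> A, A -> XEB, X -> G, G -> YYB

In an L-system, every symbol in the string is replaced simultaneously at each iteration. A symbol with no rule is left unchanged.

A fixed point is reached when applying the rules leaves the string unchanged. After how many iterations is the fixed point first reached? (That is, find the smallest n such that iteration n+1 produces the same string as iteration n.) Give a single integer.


Answer: 5

Derivation:
Step 0: ZG
Step 1: DBYYB
Step 2: ABYYB
Step 3: XEBBYYB
Step 4: GEBBYYB
Step 5: YYBEBBYYB
Step 6: YYBEBBYYB  (unchanged — fixed point at step 5)


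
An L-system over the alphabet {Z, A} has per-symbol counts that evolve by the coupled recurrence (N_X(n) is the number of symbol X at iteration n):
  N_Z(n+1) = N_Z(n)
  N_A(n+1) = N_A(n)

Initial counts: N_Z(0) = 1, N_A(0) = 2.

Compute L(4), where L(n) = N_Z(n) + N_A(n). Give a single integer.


Answer: 3

Derivation:
Step 0: N_Z=1, N_A=2, L=3
Step 1: N_Z=1, N_A=2, L=3
Step 2: N_Z=1, N_A=2, L=3
Step 3: N_Z=1, N_A=2, L=3
Step 4: N_Z=1, N_A=2, L=3


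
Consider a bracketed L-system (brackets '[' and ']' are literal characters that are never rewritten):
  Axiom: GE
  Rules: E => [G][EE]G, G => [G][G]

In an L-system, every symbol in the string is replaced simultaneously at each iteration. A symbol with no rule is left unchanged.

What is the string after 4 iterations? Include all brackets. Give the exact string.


Step 0: GE
Step 1: [G][G][G][EE]G
Step 2: [[G][G]][[G][G]][[G][G]][[G][EE]G[G][EE]G][G][G]
Step 3: [[[G][G]][[G][G]]][[[G][G]][[G][G]]][[[G][G]][[G][G]]][[[G][G]][[G][EE]G[G][EE]G][G][G][[G][G]][[G][EE]G[G][EE]G][G][G]][[G][G]][[G][G]]
Step 4: [[[[G][G]][[G][G]]][[[G][G]][[G][G]]]][[[[G][G]][[G][G]]][[[G][G]][[G][G]]]][[[[G][G]][[G][G]]][[[G][G]][[G][G]]]][[[[G][G]][[G][G]]][[[G][G]][[G][EE]G[G][EE]G][G][G][[G][G]][[G][EE]G[G][EE]G][G][G]][[G][G]][[G][G]][[[G][G]][[G][G]]][[[G][G]][[G][EE]G[G][EE]G][G][G][[G][G]][[G][EE]G[G][EE]G][G][G]][[G][G]][[G][G]]][[[G][G]][[G][G]]][[[G][G]][[G][G]]]

Answer: [[[[G][G]][[G][G]]][[[G][G]][[G][G]]]][[[[G][G]][[G][G]]][[[G][G]][[G][G]]]][[[[G][G]][[G][G]]][[[G][G]][[G][G]]]][[[[G][G]][[G][G]]][[[G][G]][[G][EE]G[G][EE]G][G][G][[G][G]][[G][EE]G[G][EE]G][G][G]][[G][G]][[G][G]][[[G][G]][[G][G]]][[[G][G]][[G][EE]G[G][EE]G][G][G][[G][G]][[G][EE]G[G][EE]G][G][G]][[G][G]][[G][G]]][[[G][G]][[G][G]]][[[G][G]][[G][G]]]


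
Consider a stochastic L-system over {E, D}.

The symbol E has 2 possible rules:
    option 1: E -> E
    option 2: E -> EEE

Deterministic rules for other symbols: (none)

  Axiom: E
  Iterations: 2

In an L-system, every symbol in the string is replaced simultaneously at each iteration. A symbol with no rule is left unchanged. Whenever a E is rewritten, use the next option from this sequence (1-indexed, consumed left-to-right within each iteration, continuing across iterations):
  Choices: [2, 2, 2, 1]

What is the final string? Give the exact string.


Step 0: E
Step 1: EEE  (used choices [2])
Step 2: EEEEEEE  (used choices [2, 2, 1])

Answer: EEEEEEE


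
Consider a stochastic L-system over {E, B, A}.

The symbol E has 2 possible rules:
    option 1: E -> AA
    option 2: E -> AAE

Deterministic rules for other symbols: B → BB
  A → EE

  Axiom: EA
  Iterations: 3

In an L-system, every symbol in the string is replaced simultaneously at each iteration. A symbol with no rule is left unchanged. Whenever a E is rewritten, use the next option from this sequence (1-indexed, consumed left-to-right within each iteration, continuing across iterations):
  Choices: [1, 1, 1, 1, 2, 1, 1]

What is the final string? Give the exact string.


Step 0: EA
Step 1: AAEE  (used choices [1])
Step 2: EEEEAAAA  (used choices [1, 1])
Step 3: AAAAEAAAAEEEEEEEE  (used choices [1, 2, 1, 1])

Answer: AAAAEAAAAEEEEEEEE


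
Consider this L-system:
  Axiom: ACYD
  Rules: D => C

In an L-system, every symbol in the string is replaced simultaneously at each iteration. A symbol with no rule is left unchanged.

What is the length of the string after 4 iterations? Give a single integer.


Answer: 4

Derivation:
Step 0: length = 4
Step 1: length = 4
Step 2: length = 4
Step 3: length = 4
Step 4: length = 4


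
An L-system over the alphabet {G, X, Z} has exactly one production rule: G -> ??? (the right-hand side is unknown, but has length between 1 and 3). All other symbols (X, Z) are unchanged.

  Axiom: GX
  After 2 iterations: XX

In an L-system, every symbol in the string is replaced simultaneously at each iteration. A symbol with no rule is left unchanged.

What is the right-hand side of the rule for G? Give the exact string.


Answer: X

Derivation:
Trying G -> X:
  Step 0: GX
  Step 1: XX
  Step 2: XX
Matches the given result.


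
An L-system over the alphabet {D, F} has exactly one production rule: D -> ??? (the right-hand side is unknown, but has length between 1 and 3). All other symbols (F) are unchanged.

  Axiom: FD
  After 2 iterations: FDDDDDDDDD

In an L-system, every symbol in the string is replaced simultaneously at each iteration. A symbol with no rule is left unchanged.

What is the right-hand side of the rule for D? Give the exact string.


Answer: DDD

Derivation:
Trying D -> DDD:
  Step 0: FD
  Step 1: FDDD
  Step 2: FDDDDDDDDD
Matches the given result.


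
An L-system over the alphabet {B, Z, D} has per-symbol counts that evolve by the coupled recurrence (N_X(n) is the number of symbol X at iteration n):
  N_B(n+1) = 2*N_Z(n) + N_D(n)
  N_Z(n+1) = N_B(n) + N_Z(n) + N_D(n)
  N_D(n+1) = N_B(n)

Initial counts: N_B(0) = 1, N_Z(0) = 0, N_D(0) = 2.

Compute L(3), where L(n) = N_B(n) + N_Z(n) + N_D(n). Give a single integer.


Step 0: N_B=1, N_Z=0, N_D=2, L=3
Step 1: N_B=2, N_Z=3, N_D=1, L=6
Step 2: N_B=7, N_Z=6, N_D=2, L=15
Step 3: N_B=14, N_Z=15, N_D=7, L=36

Answer: 36


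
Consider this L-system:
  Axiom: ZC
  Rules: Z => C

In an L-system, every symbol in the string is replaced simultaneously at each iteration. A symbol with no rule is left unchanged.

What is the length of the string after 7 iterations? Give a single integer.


Step 0: length = 2
Step 1: length = 2
Step 2: length = 2
Step 3: length = 2
Step 4: length = 2
Step 5: length = 2
Step 6: length = 2
Step 7: length = 2

Answer: 2


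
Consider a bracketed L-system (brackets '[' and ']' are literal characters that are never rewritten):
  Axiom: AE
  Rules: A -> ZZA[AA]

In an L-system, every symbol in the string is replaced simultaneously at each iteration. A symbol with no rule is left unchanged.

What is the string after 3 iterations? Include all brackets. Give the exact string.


Answer: ZZZZZZA[AA][ZZA[AA]ZZA[AA]][ZZZZA[AA][ZZA[AA]ZZA[AA]]ZZZZA[AA][ZZA[AA]ZZA[AA]]]E

Derivation:
Step 0: AE
Step 1: ZZA[AA]E
Step 2: ZZZZA[AA][ZZA[AA]ZZA[AA]]E
Step 3: ZZZZZZA[AA][ZZA[AA]ZZA[AA]][ZZZZA[AA][ZZA[AA]ZZA[AA]]ZZZZA[AA][ZZA[AA]ZZA[AA]]]E


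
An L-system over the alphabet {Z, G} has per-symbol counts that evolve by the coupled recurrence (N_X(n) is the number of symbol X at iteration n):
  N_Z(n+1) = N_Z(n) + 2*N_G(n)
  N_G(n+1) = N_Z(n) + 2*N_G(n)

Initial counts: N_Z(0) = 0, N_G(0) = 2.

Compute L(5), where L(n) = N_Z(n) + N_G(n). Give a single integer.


Step 0: N_Z=0, N_G=2, L=2
Step 1: N_Z=4, N_G=4, L=8
Step 2: N_Z=12, N_G=12, L=24
Step 3: N_Z=36, N_G=36, L=72
Step 4: N_Z=108, N_G=108, L=216
Step 5: N_Z=324, N_G=324, L=648

Answer: 648


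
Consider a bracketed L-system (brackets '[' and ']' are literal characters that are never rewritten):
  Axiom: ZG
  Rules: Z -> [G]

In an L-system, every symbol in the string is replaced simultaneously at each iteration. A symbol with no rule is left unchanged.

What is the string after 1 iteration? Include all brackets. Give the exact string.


Step 0: ZG
Step 1: [G]G

Answer: [G]G


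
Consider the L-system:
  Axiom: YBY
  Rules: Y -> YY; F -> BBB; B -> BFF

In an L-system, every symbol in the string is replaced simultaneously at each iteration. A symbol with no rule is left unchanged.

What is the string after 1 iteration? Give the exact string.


Step 0: YBY
Step 1: YYBFFYY

Answer: YYBFFYY


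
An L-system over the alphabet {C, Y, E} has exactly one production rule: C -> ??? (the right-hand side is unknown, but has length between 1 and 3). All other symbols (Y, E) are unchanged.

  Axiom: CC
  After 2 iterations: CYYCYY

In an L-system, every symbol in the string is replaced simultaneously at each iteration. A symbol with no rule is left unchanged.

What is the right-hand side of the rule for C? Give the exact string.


Trying C -> CY:
  Step 0: CC
  Step 1: CYCY
  Step 2: CYYCYY
Matches the given result.

Answer: CY


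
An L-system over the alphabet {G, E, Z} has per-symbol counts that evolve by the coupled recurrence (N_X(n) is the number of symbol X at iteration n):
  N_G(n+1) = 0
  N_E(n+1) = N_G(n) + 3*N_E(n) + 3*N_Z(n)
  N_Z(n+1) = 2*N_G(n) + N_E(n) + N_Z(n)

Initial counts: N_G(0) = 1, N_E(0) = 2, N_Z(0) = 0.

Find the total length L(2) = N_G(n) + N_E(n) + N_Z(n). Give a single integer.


Step 0: N_G=1, N_E=2, N_Z=0, L=3
Step 1: N_G=0, N_E=7, N_Z=4, L=11
Step 2: N_G=0, N_E=33, N_Z=11, L=44

Answer: 44


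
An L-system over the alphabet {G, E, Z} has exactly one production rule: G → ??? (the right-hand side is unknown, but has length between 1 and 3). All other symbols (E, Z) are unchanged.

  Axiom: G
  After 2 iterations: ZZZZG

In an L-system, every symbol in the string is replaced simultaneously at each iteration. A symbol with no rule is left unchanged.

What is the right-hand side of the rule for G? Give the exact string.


Answer: ZZG

Derivation:
Trying G → ZZG:
  Step 0: G
  Step 1: ZZG
  Step 2: ZZZZG
Matches the given result.


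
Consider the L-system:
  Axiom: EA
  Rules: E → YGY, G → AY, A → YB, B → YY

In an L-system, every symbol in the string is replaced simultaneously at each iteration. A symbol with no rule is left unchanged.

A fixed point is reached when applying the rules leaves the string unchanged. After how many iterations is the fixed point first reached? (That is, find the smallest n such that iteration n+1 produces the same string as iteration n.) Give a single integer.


Step 0: EA
Step 1: YGYYB
Step 2: YAYYYYY
Step 3: YYBYYYYY
Step 4: YYYYYYYYY
Step 5: YYYYYYYYY  (unchanged — fixed point at step 4)

Answer: 4


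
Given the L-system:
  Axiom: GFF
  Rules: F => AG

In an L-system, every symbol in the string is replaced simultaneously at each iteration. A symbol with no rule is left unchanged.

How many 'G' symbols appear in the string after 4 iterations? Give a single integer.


Answer: 3

Derivation:
Step 0: GFF  (1 'G')
Step 1: GAGAG  (3 'G')
Step 2: GAGAG  (3 'G')
Step 3: GAGAG  (3 'G')
Step 4: GAGAG  (3 'G')


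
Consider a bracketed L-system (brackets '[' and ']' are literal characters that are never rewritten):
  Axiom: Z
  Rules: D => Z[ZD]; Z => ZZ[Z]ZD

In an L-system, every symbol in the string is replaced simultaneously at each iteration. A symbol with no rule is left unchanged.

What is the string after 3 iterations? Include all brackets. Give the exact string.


Answer: ZZ[Z]ZDZZ[Z]ZD[ZZ[Z]ZD]ZZ[Z]ZDZ[ZD]ZZ[Z]ZDZZ[Z]ZD[ZZ[Z]ZD]ZZ[Z]ZDZ[ZD][ZZ[Z]ZDZZ[Z]ZD[ZZ[Z]ZD]ZZ[Z]ZDZ[ZD]]ZZ[Z]ZDZZ[Z]ZD[ZZ[Z]ZD]ZZ[Z]ZDZ[ZD]ZZ[Z]ZD[ZZ[Z]ZDZ[ZD]]

Derivation:
Step 0: Z
Step 1: ZZ[Z]ZD
Step 2: ZZ[Z]ZDZZ[Z]ZD[ZZ[Z]ZD]ZZ[Z]ZDZ[ZD]
Step 3: ZZ[Z]ZDZZ[Z]ZD[ZZ[Z]ZD]ZZ[Z]ZDZ[ZD]ZZ[Z]ZDZZ[Z]ZD[ZZ[Z]ZD]ZZ[Z]ZDZ[ZD][ZZ[Z]ZDZZ[Z]ZD[ZZ[Z]ZD]ZZ[Z]ZDZ[ZD]]ZZ[Z]ZDZZ[Z]ZD[ZZ[Z]ZD]ZZ[Z]ZDZ[ZD]ZZ[Z]ZD[ZZ[Z]ZDZ[ZD]]


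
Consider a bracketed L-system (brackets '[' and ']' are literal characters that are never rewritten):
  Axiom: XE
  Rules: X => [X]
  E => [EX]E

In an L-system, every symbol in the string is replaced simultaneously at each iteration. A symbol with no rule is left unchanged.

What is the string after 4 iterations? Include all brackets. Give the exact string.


Answer: [[[[X]]]][[[[EX]E[X]][EX]E[[X]]][[EX]E[X]][EX]E[[[X]]]][[[EX]E[X]][EX]E[[X]]][[EX]E[X]][EX]E

Derivation:
Step 0: XE
Step 1: [X][EX]E
Step 2: [[X]][[EX]E[X]][EX]E
Step 3: [[[X]]][[[EX]E[X]][EX]E[[X]]][[EX]E[X]][EX]E
Step 4: [[[[X]]]][[[[EX]E[X]][EX]E[[X]]][[EX]E[X]][EX]E[[[X]]]][[[EX]E[X]][EX]E[[X]]][[EX]E[X]][EX]E
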